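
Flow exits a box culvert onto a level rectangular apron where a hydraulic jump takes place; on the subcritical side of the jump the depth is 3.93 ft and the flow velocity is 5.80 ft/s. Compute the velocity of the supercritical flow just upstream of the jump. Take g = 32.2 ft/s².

Fr₂ = V₂/√(g·y₂) = 5.80/√(32.2×3.93) = 0.516.
The Bélanger relation is symmetric: y₁/y₂ = ½[√(1 + 8Fr₂²) − 1] = ½[√3.127 − 1] = 0.384.
y₁ = 0.384 × 3.93 = 1.51 ft.
V₁ = q/y₁ = 22.8/1.51 = 15.1 ft/s.

V₁ = 15.1 ft/s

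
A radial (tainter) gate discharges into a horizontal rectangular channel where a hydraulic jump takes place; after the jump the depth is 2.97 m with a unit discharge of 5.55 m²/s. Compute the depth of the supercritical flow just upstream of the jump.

V₂ = q/y₂ = 5.55/2.97 = 1.87 m/s; Fr₂ = V₂/√(g·y₂) = 0.346.
Applying the sequent-depth relation in reverse, y₁/y₂ = ½[√(1 + 8Fr₂²) − 1] = ½[√1.959 − 1] = 0.200.
y₁ = 0.200 × 2.97 = 0.593 m.

y₁ = 0.593 m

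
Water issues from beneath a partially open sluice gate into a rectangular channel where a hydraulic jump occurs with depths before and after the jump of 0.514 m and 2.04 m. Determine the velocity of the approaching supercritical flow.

V₁ = 7.05 m/s

For a rectangular channel the momentum equation gives q² = ½·g·y₁·y₂·(y₁ + y₂) = ½×9.81×0.514×2.04×2.55 = 13.1.
q = √13.1 = 3.62 m²/s.
V₁ = q/y₁ = 3.62/0.514 = 7.05 m/s.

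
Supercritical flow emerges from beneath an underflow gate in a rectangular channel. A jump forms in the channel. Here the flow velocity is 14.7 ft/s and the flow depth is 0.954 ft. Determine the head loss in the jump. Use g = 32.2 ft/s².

Fr₁ = V₁/√(g·y₁) = 14.7/√(32.2×0.954) = 2.65.
Sequent-depth ratio: y₂/y₁ = ½[√(1 + 8Fr₁²) − 1] = ½[√57.28 − 1] = 3.28.
y₂ = 3.28 × 0.954 = 3.13 ft.
Head loss: ΔE = (y₂ − y₁)³/(4y₁y₂) = (3.13 − 0.954)³/(4×0.954×3.13) = 10.3/12.0 = 0.865 ft.

ΔE = 0.865 ft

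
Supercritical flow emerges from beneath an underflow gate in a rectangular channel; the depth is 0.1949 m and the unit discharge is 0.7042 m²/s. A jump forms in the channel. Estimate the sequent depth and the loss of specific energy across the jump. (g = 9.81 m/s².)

V₁ = q/y₁ = 0.7042/0.1949 = 3.613 m/s. Fr₁ = V₁/√(g·y₁) = 3.613/√(9.81×0.1949) = 2.613.
By Bélanger, y₂/y₁ = ½[√(1 + 8Fr₁²) − 1] = ½[√55.623 − 1] = 3.229.
y₂ = 3.229 × 0.1949 = 0.6293 m.
V₂ = q/y₂ = 0.7042/0.6293 = 1.119 m/s. E₁ = y₁ + V₁²/2g = 0.8603 m; E₂ = y₂ + V₂²/2g = 0.6932 m. ΔE = E₁ − E₂ = 0.1671 m.

y₂ = 0.6293 m; ΔE = 0.1671 m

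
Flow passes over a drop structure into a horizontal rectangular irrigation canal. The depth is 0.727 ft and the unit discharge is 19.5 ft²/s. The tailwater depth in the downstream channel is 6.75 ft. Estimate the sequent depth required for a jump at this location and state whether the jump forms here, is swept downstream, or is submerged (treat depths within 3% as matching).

V₁ = q/y₁ = 19.5/0.727 = 26.8 ft/s. Fr₁ = V₁/√(g·y₁) = 26.8/√(32.2×0.727) = 5.54.
From the momentum equation for a rectangular channel, y₂/y₁ = ½[√(1 + 8Fr₁²) − 1] = ½[√246.9 − 1] = 7.36.
y₂ = 7.36 × 0.727 = 5.35 ft.
Tailwater y_tw = 6.75 ft: y_tw > y₂, so the jump is submerged.

y₂ = 5.35 ft; the jump is submerged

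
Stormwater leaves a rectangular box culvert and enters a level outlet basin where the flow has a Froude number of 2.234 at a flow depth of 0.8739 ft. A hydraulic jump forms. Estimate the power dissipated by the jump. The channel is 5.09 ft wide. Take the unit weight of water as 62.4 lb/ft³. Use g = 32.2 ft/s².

Fr₁ = 2.234 (given).
Bélanger equation: y₂/y₁ = ½[√(1 + 8Fr₁²) − 1] = ½[√40.926 − 1] = 2.699.
y₂ = 2.699 × 0.8739 = 2.358 ft.
Head loss: ΔE = (y₂ − y₁)³/(4y₁y₂) = (2.358 − 0.8739)³/(4×0.8739×2.358) = 3.271/8.244 = 0.3968 ft.
V₁ = Fr₁·√(g·y₁) = 2.234×√(32.2×0.8739) = 11.85 ft/s; q = V₁·y₁ = 10.36 ft²/s. Q = q·b = 10.36 × 5.09 = 52.71 cfs. P = γ·Q·ΔE/550 = 62.4 × 52.71 × 0.3968 / 550 = 2.373 hp.

P = 2.373 hp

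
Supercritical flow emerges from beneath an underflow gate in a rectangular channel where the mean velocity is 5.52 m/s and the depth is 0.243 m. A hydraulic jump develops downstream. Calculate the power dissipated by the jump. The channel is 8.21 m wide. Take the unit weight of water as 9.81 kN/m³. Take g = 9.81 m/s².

P = 65.8 kW

Fr₁ = V₁/√(g·y₁) = 5.52/√(9.81×0.243) = 3.58.
Bélanger equation: y₂/y₁ = ½[√(1 + 8Fr₁²) − 1] = ½[√103.3 − 1] = 4.58.
y₂ = 4.58 × 0.243 = 1.11 m.
Head loss: ΔE = (y₂ − y₁)³/(4y₁y₂) = (1.11 − 0.243)³/(4×0.243×1.11) = 0.659/1.08 = 0.609 m.
q = V₁·y₁ = 5.52 × 0.243 = 1.34 m²/s. Q = q·b = 1.34 × 8.21 = 11.0 m³/s. P = γ·Q·ΔE = 9.81 × 11.0 × 0.609 = 65.8 kW.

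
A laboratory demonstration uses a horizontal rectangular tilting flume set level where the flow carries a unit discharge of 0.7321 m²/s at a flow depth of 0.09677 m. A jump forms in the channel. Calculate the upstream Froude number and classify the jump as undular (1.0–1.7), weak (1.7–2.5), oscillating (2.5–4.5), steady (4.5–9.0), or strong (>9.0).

V₁ = q/y₁ = 0.7321/0.09677 = 7.565 m/s. Fr₁ = V₁/√(g·y₁) = 7.565/√(9.81×0.09677) = 7.765.
Fr₁ = 7.765 lies in the steady range.

Fr₁ = 7.765; steady jump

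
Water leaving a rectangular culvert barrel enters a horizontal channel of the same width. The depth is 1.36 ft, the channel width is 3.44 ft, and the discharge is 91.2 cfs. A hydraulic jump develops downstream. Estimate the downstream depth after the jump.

y₂ = 5.03 ft

q = Q/b = 91.2/3.44 = 26.5 ft²/s; V₁ = q/y₁ = 19.5 ft/s. Fr₁ = V₁/√(g·y₁) = 2.95.
Bélanger equation: y₂/y₁ = ½[√(1 + 8Fr₁²) − 1] = ½[√70.42 − 1] = 3.70.
y₂ = 3.70 × 1.36 = 5.03 ft.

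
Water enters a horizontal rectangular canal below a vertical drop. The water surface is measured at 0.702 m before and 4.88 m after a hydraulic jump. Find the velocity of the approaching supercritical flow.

For a rectangular channel the momentum equation gives q² = ½·g·y₁·y₂·(y₁ + y₂) = ½×9.81×0.702×4.88×5.58 = 93.8.
q = √93.8 = 9.68 m²/s.
V₁ = q/y₁ = 9.68/0.702 = 13.8 m/s.

V₁ = 13.8 m/s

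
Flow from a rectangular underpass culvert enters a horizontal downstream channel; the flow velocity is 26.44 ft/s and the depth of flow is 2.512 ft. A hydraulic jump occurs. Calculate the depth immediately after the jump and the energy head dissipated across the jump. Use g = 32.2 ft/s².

y₂ = 9.263 ft; ΔE = 3.306 ft

Fr₁ = V₁/√(g·y₁) = 26.44/√(32.2×2.512) = 2.940.
Conjugate-depth relation: y₂/y₁ = ½[√(1 + 8Fr₁²) − 1] = ½[√70.141 − 1] = 3.688.
y₂ = 3.688 × 2.512 = 9.263 ft.
q = V₁·y₁ = 26.44 × 2.512 = 66.42 ft²/s. V₂ = q/y₂ = 66.42/9.263 = 7.170 ft/s. E₁ = y₁ + V₁²/2g = 13.37 ft; E₂ = y₂ + V₂²/2g = 10.06 ft. ΔE = E₁ − E₂ = 3.306 ft.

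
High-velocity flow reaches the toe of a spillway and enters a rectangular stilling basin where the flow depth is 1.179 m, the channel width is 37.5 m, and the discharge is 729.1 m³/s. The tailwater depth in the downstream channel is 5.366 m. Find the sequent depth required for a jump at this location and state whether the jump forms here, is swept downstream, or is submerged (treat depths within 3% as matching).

q = Q/b = 729.1/37.5 = 19.44 m²/s; V₁ = q/y₁ = 16.49 m/s. Fr₁ = V₁/√(g·y₁) = 4.849.
Sequent-depth ratio: y₂/y₁ = ½[√(1 + 8Fr₁²) − 1] = ½[√189.10 − 1] = 6.376.
y₂ = 6.376 × 1.179 = 7.517 m.
Tailwater y_tw = 5.366 m: y_tw < y₂, so the jump is swept downstream.

y₂ = 7.517 m; the jump is swept downstream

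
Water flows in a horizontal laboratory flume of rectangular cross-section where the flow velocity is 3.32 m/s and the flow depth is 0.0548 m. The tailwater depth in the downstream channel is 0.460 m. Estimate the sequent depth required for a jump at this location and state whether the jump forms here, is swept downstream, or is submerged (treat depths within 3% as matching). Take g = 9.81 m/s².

Fr₁ = V₁/√(g·y₁) = 3.32/√(9.81×0.0548) = 4.53.
From the momentum equation for a rectangular channel, y₂/y₁ = ½[√(1 + 8Fr₁²) − 1] = ½[√165.0 − 1] = 5.92.
y₂ = 5.92 × 0.0548 = 0.325 m.
Tailwater y_tw = 0.460 m: y_tw > y₂, so the jump is submerged.

y₂ = 0.325 m; the jump is submerged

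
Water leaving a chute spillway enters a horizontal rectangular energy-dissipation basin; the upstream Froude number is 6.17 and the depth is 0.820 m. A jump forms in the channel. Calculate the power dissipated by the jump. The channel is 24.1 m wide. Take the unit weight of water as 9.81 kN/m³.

Fr₁ = 6.17 (given).
From the momentum equation for a rectangular channel, y₂/y₁ = ½[√(1 + 8Fr₁²) − 1] = ½[√305.6 − 1] = 8.24.
y₂ = 8.24 × 0.820 = 6.76 m.
Head loss: ΔE = (y₂ − y₁)³/(4y₁y₂) = (6.76 − 0.820)³/(4×0.820×6.76) = 209/22.2 = 9.44 m.
V₁ = Fr₁·√(g·y₁) = 6.17×√(9.81×0.820) = 17.5 m/s; q = V₁·y₁ = 14.3 m²/s. Q = q·b = 14.3 × 24.1 = 346 m³/s. P = γ·Q·ΔE = 9.81 × 346 × 9.44 = 32031 kW.

P = 32031 kW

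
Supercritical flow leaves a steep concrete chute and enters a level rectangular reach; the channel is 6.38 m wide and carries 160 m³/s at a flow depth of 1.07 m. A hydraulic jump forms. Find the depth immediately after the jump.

q = Q/b = 160/6.38 = 25.1 m²/s; V₁ = q/y₁ = 23.4 m/s. Fr₁ = V₁/√(g·y₁) = 7.23.
Conjugate-depth relation: y₂/y₁ = ½[√(1 + 8Fr₁²) − 1] = ½[√419.7 − 1] = 9.74.
y₂ = 9.74 × 1.07 = 10.4 m.

y₂ = 10.4 m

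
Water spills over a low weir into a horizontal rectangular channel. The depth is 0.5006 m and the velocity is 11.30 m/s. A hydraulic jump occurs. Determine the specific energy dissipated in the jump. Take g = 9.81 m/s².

Fr₁ = V₁/√(g·y₁) = 11.30/√(9.81×0.5006) = 5.099.
Sequent-depth ratio: y₂/y₁ = ½[√(1 + 8Fr₁²) − 1] = ½[√209.01 − 1] = 6.729.
y₂ = 6.729 × 0.5006 = 3.368 m.
q = V₁·y₁ = 11.30 × 0.5006 = 5.657 m²/s. V₂ = q/y₂ = 5.657/3.368 = 1.679 m/s. E₁ = y₁ + V₁²/2g = 7.009 m; E₂ = y₂ + V₂²/2g = 3.512 m. ΔE = E₁ − E₂ = 3.497 m.

ΔE = 3.497 m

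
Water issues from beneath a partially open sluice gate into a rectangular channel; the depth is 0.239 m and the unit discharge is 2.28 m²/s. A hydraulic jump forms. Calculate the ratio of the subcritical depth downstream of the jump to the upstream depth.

V₁ = q/y₁ = 2.28/0.239 = 9.54 m/s. Fr₁ = V₁/√(g·y₁) = 9.54/√(9.81×0.239) = 6.23.
Sequent-depth ratio: y₂/y₁ = ½[√(1 + 8Fr₁²) − 1] = ½[√311.5 − 1] = 8.33.

y₂/y₁ = 8.33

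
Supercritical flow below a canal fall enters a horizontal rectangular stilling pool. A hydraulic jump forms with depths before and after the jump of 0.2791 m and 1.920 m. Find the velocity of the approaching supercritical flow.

For a rectangular channel the momentum equation gives q² = ½·g·y₁·y₂·(y₁ + y₂) = ½×9.81×0.2791×1.920×2.199 = 5.780.
q = √5.780 = 2.404 m²/s.
V₁ = q/y₁ = 2.404/0.2791 = 8.614 m/s.

V₁ = 8.614 m/s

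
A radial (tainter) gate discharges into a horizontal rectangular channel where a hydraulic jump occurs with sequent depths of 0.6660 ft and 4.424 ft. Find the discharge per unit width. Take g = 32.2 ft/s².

For a rectangular channel the momentum equation gives q² = ½·g·y₁·y₂·(y₁ + y₂) = ½×32.2×0.6660×4.424×5.090 = 241.5.
q = √241.5 = 15.54 ft²/s.

q = 15.54 ft²/s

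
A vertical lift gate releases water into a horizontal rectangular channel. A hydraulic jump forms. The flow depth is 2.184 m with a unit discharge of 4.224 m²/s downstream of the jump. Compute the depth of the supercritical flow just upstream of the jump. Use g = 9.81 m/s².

V₂ = q/y₂ = 4.224/2.184 = 1.934 m/s; Fr₂ = V₂/√(g·y₂) = 0.4178.
Applying the sequent-depth relation in reverse, y₁/y₂ = ½[√(1 + 8Fr₂²) − 1] = ½[√2.3967 − 1] = 0.2741.
y₁ = 0.2741 × 2.184 = 0.5986 m.

y₁ = 0.5986 m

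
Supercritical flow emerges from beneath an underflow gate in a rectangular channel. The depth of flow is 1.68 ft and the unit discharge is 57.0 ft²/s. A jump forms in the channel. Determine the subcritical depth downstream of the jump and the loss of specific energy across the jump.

y₂ = 10.2 ft; ΔE = 8.91 ft

V₁ = q/y₁ = 57.0/1.68 = 33.9 ft/s. Fr₁ = V₁/√(g·y₁) = 33.9/√(32.2×1.68) = 4.61.
By Bélanger, y₂/y₁ = ½[√(1 + 8Fr₁²) − 1] = ½[√171.2 − 1] = 6.04.
y₂ = 6.04 × 1.68 = 10.2 ft.
Head loss: ΔE = (y₂ − y₁)³/(4y₁y₂) = (10.2 − 1.68)³/(4×1.68×10.2) = 608/68.2 = 8.91 ft.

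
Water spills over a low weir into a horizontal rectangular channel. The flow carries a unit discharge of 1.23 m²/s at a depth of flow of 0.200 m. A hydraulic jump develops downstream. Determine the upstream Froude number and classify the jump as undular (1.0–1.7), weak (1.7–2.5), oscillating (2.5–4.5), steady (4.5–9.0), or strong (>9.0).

V₁ = q/y₁ = 1.23/0.200 = 6.15 m/s. Fr₁ = V₁/√(g·y₁) = 6.15/√(9.81×0.200) = 4.39.
Fr₁ = 4.39 lies in the oscillating range.

Fr₁ = 4.39; oscillating jump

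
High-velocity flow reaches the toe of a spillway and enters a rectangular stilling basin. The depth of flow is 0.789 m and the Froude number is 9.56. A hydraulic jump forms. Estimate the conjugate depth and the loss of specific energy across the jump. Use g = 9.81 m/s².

Fr₁ = 9.56 (given).
By Bélanger, y₂/y₁ = ½[√(1 + 8Fr₁²) − 1] = ½[√732.1 − 1] = 13.0.
y₂ = 13.0 × 0.789 = 10.3 m.
V₁ = Fr₁·√(g·y₁) = 9.56×√(9.81×0.789) = 26.6 m/s; q = V₁·y₁ = 21.0 m²/s. V₂ = q/y₂ = 21.0/10.3 = 2.04 m/s. E₁ = y₁ + V₁²/2g = 36.8 m; E₂ = y₂ + V₂²/2g = 10.5 m. ΔE = E₁ − E₂ = 26.4 m.

y₂ = 10.3 m; ΔE = 26.4 m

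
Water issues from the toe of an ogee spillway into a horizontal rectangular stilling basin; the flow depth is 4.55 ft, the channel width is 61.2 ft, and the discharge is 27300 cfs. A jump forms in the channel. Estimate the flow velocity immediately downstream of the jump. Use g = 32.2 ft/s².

V₂ = 8.94 ft/s

q = Q/b = 27300/61.2 = 446 ft²/s; V₁ = q/y₁ = 98.0 ft/s. Fr₁ = V₁/√(g·y₁) = 8.10.
Sequent-depth ratio: y₂/y₁ = ½[√(1 + 8Fr₁²) − 1] = ½[√525.8 − 1] = 11.0.
y₂ = 11.0 × 4.55 = 49.9 ft.
V₂ = q/y₂ = 446/49.9 = 8.94 ft/s.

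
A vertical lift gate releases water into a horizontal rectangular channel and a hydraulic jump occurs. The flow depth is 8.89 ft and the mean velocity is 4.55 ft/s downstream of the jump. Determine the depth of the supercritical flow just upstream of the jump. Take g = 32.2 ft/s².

y₁ = 1.14 ft

Fr₂ = V₂/√(g·y₂) = 4.55/√(32.2×8.89) = 0.269.
Since the conjugate-depth ratio holds either way, y₁/y₂ = ½[√(1 + 8Fr₂²) − 1] = ½[√1.579 − 1] = 0.128.
y₁ = 0.128 × 8.89 = 1.14 ft.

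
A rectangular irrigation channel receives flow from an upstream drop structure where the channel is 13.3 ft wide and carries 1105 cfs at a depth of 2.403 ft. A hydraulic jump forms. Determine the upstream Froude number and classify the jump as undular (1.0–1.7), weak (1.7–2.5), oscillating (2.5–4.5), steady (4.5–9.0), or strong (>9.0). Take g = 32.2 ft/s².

Fr₁ = 3.931; oscillating jump

q = Q/b = 1105/13.3 = 83.08 ft²/s; V₁ = q/y₁ = 34.57 ft/s. Fr₁ = V₁/√(g·y₁) = 3.931.
Fr₁ = 3.931 lies in the oscillating range.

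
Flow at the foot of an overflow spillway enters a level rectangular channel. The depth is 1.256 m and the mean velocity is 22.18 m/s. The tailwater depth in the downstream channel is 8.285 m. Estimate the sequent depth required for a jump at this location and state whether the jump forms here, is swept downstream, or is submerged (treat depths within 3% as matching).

Fr₁ = V₁/√(g·y₁) = 22.18/√(9.81×1.256) = 6.319.
Sequent-depth ratio: y₂/y₁ = ½[√(1 + 8Fr₁²) − 1] = ½[√320.41 − 1] = 8.450.
y₂ = 8.450 × 1.256 = 10.61 m.
Tailwater y_tw = 8.285 m: y_tw < y₂, so the jump is swept downstream.

y₂ = 10.61 m; the jump is swept downstream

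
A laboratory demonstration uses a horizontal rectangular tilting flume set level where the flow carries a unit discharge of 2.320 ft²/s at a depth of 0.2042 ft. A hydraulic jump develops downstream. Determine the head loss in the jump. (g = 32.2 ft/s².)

ΔE = 0.9672 ft

V₁ = q/y₁ = 2.320/0.2042 = 11.36 ft/s. Fr₁ = V₁/√(g·y₁) = 11.36/√(32.2×0.2042) = 4.431.
By Bélanger, y₂/y₁ = ½[√(1 + 8Fr₁²) − 1] = ½[√158.05 − 1] = 5.786.
y₂ = 5.786 × 0.2042 = 1.181 ft.
V₂ = q/y₂ = 2.320/1.181 = 1.964 ft/s. E₁ = y₁ + V₁²/2g = 2.209 ft; E₂ = y₂ + V₂²/2g = 1.241 ft. ΔE = E₁ − E₂ = 0.9672 ft.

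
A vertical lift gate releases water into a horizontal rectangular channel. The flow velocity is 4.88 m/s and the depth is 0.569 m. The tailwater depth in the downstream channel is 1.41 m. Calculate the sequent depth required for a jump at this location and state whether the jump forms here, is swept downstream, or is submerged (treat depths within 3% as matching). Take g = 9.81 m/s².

y₂ = 1.40 m; the jump forms here

Fr₁ = V₁/√(g·y₁) = 4.88/√(9.81×0.569) = 2.07.
Sequent-depth ratio: y₂/y₁ = ½[√(1 + 8Fr₁²) − 1] = ½[√35.13 − 1] = 2.46.
y₂ = 2.46 × 0.569 = 1.40 m.
Tailwater y_tw = 1.41 m: y_tw ≈ y₂, so the jump forms here.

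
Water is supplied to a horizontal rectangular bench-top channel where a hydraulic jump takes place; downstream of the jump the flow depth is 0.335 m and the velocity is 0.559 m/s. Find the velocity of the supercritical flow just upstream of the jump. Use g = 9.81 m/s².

Fr₂ = V₂/√(g·y₂) = 0.559/√(9.81×0.335) = 0.308.
Applying the sequent-depth relation in reverse, y₁/y₂ = ½[√(1 + 8Fr₂²) − 1] = ½[√1.761 − 1] = 0.163.
y₁ = 0.163 × 0.335 = 0.0548 m.
V₁ = q/y₁ = 0.187/0.0548 = 3.42 m/s.

V₁ = 3.42 m/s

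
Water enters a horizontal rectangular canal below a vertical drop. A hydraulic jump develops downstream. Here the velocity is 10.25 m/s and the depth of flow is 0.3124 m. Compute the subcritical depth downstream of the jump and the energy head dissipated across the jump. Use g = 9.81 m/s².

Fr₁ = V₁/√(g·y₁) = 10.25/√(9.81×0.3124) = 5.855.
By Bélanger, y₂/y₁ = ½[√(1 + 8Fr₁²) − 1] = ½[√275.26 − 1] = 7.795.
y₂ = 7.795 × 0.3124 = 2.435 m.
Head loss: ΔE = (y₂ − y₁)³/(4y₁y₂) = (2.435 − 0.3124)³/(4×0.3124×2.435) = 9.567/3.043 = 3.144 m.

y₂ = 2.435 m; ΔE = 3.144 m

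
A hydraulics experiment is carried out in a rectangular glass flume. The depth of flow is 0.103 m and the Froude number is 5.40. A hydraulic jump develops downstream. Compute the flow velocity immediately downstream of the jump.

V₂ = 0.759 m/s

Fr₁ = 5.40 (given).
Conjugate-depth relation: y₂/y₁ = ½[√(1 + 8Fr₁²) − 1] = ½[√234.3 − 1] = 7.15.
y₂ = 7.15 × 0.103 = 0.737 m.
V₁ = Fr₁·√(g·y₁) = 5.40×√(9.81×0.103) = 5.43 m/s; q = V₁·y₁ = 0.559 m²/s.
V₂ = q/y₂ = 0.559/0.737 = 0.759 m/s.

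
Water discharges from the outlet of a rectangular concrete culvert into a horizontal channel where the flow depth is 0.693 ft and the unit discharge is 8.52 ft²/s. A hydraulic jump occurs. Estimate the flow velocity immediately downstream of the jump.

V₂ = 3.82 ft/s

V₁ = q/y₁ = 8.52/0.693 = 12.3 ft/s. Fr₁ = V₁/√(g·y₁) = 12.3/√(32.2×0.693) = 2.60.
Conjugate-depth relation: y₂/y₁ = ½[√(1 + 8Fr₁²) − 1] = ½[√55.19 − 1] = 3.21.
y₂ = 3.21 × 0.693 = 2.23 ft.
V₂ = q/y₂ = 8.52/2.23 = 3.82 ft/s.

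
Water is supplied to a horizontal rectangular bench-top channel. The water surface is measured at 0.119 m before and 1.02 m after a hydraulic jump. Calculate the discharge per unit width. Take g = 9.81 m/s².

For a rectangular channel the momentum equation gives q² = ½·g·y₁·y₂·(y₁ + y₂) = ½×9.81×0.119×1.02×1.14 = 0.678.
q = √0.678 = 0.823 m²/s.

q = 0.823 m²/s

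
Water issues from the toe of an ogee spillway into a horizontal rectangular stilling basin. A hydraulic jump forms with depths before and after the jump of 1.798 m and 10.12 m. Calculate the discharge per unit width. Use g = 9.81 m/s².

For a rectangular channel the momentum equation gives q² = ½·g·y₁·y₂·(y₁ + y₂) = ½×9.81×1.798×10.12×11.92 = 1064.
q = √1064 = 32.61 m²/s.

q = 32.61 m²/s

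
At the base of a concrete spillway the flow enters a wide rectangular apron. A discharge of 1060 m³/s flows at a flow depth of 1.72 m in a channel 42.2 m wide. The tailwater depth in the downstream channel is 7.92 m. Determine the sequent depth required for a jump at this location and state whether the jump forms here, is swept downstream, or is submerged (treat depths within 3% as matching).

q = Q/b = 1060/42.2 = 25.1 m²/s; V₁ = q/y₁ = 14.6 m/s. Fr₁ = V₁/√(g·y₁) = 3.56.
By Bélanger, y₂/y₁ = ½[√(1 + 8Fr₁²) − 1] = ½[√102.1 − 1] = 4.55.
y₂ = 4.55 × 1.72 = 7.83 m.
Tailwater y_tw = 7.92 m: y_tw ≈ y₂, so the jump forms here.

y₂ = 7.83 m; the jump forms here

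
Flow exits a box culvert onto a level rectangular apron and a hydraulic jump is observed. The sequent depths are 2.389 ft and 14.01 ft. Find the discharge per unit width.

For a rectangular channel the momentum equation gives q² = ½·g·y₁·y₂·(y₁ + y₂) = ½×32.2×2.389×14.01×16.40 = 8837.
q = √8837 = 94.00 ft²/s.

q = 94.00 ft²/s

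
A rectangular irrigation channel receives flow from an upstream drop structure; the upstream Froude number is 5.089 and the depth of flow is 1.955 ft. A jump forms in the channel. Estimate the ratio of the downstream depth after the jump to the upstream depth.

Fr₁ = 5.089 (given).
Bélanger equation: y₂/y₁ = ½[√(1 + 8Fr₁²) − 1] = ½[√208.18 − 1] = 6.714.

y₂/y₁ = 6.714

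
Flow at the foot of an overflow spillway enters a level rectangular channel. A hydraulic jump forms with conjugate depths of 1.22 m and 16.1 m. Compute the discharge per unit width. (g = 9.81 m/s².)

For a rectangular channel the momentum equation gives q² = ½·g·y₁·y₂·(y₁ + y₂) = ½×9.81×1.22×16.1×17.3 = 1669.
q = √1669 = 40.8 m²/s.

q = 40.8 m²/s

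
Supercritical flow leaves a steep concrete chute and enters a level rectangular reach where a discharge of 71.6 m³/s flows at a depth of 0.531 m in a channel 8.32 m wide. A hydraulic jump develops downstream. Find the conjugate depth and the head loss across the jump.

q = Q/b = 71.6/8.32 = 8.61 m²/s; V₁ = q/y₁ = 16.2 m/s. Fr₁ = V₁/√(g·y₁) = 7.10.
Bélanger equation: y₂/y₁ = ½[√(1 + 8Fr₁²) − 1] = ½[√404.4 − 1] = 9.55.
y₂ = 9.55 × 0.531 = 5.07 m.
V₂ = q/y₂ = 8.61/5.07 = 1.70 m/s. E₁ = y₁ + V₁²/2g = 13.9 m; E₂ = y₂ + V₂²/2g = 5.22 m. ΔE = E₁ − E₂ = 8.70 m.

y₂ = 5.07 m; ΔE = 8.70 m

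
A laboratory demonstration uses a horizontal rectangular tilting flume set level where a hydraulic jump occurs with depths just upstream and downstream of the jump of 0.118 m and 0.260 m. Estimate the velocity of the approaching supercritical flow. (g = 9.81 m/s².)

For a rectangular channel the momentum equation gives q² = ½·g·y₁·y₂·(y₁ + y₂) = ½×9.81×0.118×0.260×0.378 = 0.0569.
q = √0.0569 = 0.239 m²/s.
V₁ = q/y₁ = 0.239/0.118 = 2.02 m/s.

V₁ = 2.02 m/s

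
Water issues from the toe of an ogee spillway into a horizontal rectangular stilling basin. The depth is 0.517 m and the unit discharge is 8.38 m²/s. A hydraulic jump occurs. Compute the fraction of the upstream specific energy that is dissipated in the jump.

V₁ = q/y₁ = 8.38/0.517 = 16.2 m/s. Fr₁ = V₁/√(g·y₁) = 16.2/√(9.81×0.517) = 7.20.
By Bélanger, y₂/y₁ = ½[√(1 + 8Fr₁²) − 1] = ½[√415.4 − 1] = 9.69.
y₂ = 9.69 × 0.517 = 5.01 m.
E₁ = y₁ + V₁²/2g = 13.9 m. ΔE = (y₂ − y₁)³/(4y₁y₂) = 8.76 m. ΔE/E₁ = 8.76/13.9 = 0.630.

ΔE/E₁ = 0.630 (63.0%)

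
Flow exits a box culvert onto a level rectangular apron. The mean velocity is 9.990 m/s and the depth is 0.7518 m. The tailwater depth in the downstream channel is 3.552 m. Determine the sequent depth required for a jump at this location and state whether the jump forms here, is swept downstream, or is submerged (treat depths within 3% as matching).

Fr₁ = V₁/√(g·y₁) = 9.990/√(9.81×0.7518) = 3.679.
By Bélanger, y₂/y₁ = ½[√(1 + 8Fr₁²) − 1] = ½[√109.26 − 1] = 4.726.
y₂ = 4.726 × 0.7518 = 3.553 m.
Tailwater y_tw = 3.552 m: y_tw ≈ y₂, so the jump forms here.

y₂ = 3.553 m; the jump forms here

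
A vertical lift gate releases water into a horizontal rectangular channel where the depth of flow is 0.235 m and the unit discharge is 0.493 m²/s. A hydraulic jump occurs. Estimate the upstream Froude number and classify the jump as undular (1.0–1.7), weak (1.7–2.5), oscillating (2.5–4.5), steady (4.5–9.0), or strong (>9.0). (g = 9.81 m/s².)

Fr₁ = 1.38; undular jump

V₁ = q/y₁ = 0.493/0.235 = 2.10 m/s. Fr₁ = V₁/√(g·y₁) = 2.10/√(9.81×0.235) = 1.38.
Fr₁ = 1.38 lies in the undular range.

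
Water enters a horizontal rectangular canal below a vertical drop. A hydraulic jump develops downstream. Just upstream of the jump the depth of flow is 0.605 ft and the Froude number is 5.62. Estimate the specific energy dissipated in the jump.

ΔE = 5.47 ft

Fr₁ = 5.62 (given).
Bélanger equation: y₂/y₁ = ½[√(1 + 8Fr₁²) − 1] = ½[√253.7 − 1] = 7.46.
y₂ = 7.46 × 0.605 = 4.52 ft.
Head loss: ΔE = (y₂ − y₁)³/(4y₁y₂) = (4.52 − 0.605)³/(4×0.605×4.52) = 59.8/10.9 = 5.47 ft.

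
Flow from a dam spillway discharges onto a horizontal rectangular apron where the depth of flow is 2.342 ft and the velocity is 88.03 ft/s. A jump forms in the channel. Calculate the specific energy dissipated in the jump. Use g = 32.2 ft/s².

ΔE = 89.62 ft

Fr₁ = V₁/√(g·y₁) = 88.03/√(32.2×2.342) = 10.14.
Conjugate-depth relation: y₂/y₁ = ½[√(1 + 8Fr₁²) − 1] = ½[√823.07 − 1] = 13.84.
y₂ = 13.84 × 2.342 = 32.42 ft.
q = V₁·y₁ = 88.03 × 2.342 = 206.2 ft²/s. V₂ = q/y₂ = 206.2/32.42 = 6.358 ft/s. E₁ = y₁ + V₁²/2g = 122.7 ft; E₂ = y₂ + V₂²/2g = 33.05 ft. ΔE = E₁ − E₂ = 89.62 ft.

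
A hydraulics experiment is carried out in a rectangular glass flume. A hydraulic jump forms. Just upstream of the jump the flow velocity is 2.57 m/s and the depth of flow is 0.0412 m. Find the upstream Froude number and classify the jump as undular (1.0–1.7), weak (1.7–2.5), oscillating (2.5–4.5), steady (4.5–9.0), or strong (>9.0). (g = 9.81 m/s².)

Fr₁ = 4.04; oscillating jump

Fr₁ = V₁/√(g·y₁) = 2.57/√(9.81×0.0412) = 4.04.
Fr₁ = 4.04 lies in the oscillating range.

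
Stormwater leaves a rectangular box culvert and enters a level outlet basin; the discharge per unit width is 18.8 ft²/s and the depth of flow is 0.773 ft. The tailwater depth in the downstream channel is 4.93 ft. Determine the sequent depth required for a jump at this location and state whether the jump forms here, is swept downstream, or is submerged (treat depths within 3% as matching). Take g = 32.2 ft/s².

y₂ = 4.96 ft; the jump forms here

V₁ = q/y₁ = 18.8/0.773 = 24.3 ft/s. Fr₁ = V₁/√(g·y₁) = 24.3/√(32.2×0.773) = 4.87.
Bélanger equation: y₂/y₁ = ½[√(1 + 8Fr₁²) − 1] = ½[√191.1 − 1] = 6.41.
y₂ = 6.41 × 0.773 = 4.96 ft.
Tailwater y_tw = 4.93 ft: y_tw ≈ y₂, so the jump forms here.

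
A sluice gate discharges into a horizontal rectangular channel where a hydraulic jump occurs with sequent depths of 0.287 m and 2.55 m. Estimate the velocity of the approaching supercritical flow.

V₁ = 11.1 m/s

For a rectangular channel the momentum equation gives q² = ½·g·y₁·y₂·(y₁ + y₂) = ½×9.81×0.287×2.55×2.84 = 10.2.
q = √10.2 = 3.19 m²/s.
V₁ = q/y₁ = 3.19/0.287 = 11.1 m/s.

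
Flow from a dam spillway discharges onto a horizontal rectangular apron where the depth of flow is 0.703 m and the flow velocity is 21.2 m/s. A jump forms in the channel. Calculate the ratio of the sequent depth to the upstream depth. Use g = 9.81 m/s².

Fr₁ = V₁/√(g·y₁) = 21.2/√(9.81×0.703) = 8.07.
From the momentum equation for a rectangular channel, y₂/y₁ = ½[√(1 + 8Fr₁²) − 1] = ½[√522.4 − 1] = 10.9.

y₂/y₁ = 10.9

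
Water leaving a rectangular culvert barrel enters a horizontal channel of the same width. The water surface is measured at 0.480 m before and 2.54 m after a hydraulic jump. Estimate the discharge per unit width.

q = 4.25 m²/s

For a rectangular channel the momentum equation gives q² = ½·g·y₁·y₂·(y₁ + y₂) = ½×9.81×0.480×2.54×3.02 = 18.1.
q = √18.1 = 4.25 m²/s.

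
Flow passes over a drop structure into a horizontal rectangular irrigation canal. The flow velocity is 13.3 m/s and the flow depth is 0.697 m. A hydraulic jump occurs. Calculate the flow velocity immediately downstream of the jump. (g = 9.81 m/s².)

V₂ = 1.98 m/s

Fr₁ = V₁/√(g·y₁) = 13.3/√(9.81×0.697) = 5.09.
By Bélanger, y₂/y₁ = ½[√(1 + 8Fr₁²) − 1] = ½[√208.0 − 1] = 6.71.
y₂ = 6.71 × 0.697 = 4.68 m.
q = V₁·y₁ = 13.3 × 0.697 = 9.27 m²/s.
V₂ = q/y₂ = 9.27/4.68 = 1.98 m/s.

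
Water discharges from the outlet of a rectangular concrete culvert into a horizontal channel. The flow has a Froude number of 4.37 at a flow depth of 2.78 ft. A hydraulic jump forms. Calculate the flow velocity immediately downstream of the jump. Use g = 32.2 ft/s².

V₂ = 7.25 ft/s

Fr₁ = 4.37 (given).
By Bélanger, y₂/y₁ = ½[√(1 + 8Fr₁²) − 1] = ½[√153.8 − 1] = 5.70.
y₂ = 5.70 × 2.78 = 15.8 ft.
V₁ = Fr₁·√(g·y₁) = 4.37×√(32.2×2.78) = 41.3 ft/s; q = V₁·y₁ = 115 ft²/s.
V₂ = q/y₂ = 115/15.8 = 7.25 ft/s.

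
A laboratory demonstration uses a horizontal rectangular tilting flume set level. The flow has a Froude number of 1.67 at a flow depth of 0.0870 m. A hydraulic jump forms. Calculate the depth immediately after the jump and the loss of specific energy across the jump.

Fr₁ = 1.67 (given).
Conjugate-depth relation: y₂/y₁ = ½[√(1 + 8Fr₁²) − 1] = ½[√23.31 − 1] = 1.91.
y₂ = 1.91 × 0.0870 = 0.167 m.
V₁ = Fr₁·√(g·y₁) = 1.67×√(9.81×0.0870) = 1.54 m/s; q = V₁·y₁ = 0.134 m²/s. V₂ = q/y₂ = 0.134/0.167 = 0.806 m/s. E₁ = y₁ + V₁²/2g = 0.208 m; E₂ = y₂ + V₂²/2g = 0.200 m. ΔE = E₁ − E₂ = 0.00868 m.

y₂ = 0.167 m; ΔE = 0.00868 m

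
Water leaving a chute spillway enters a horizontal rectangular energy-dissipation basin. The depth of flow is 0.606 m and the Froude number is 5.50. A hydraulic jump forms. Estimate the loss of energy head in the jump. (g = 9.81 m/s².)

ΔE = 5.18 m

Fr₁ = 5.50 (given).
By Bélanger, y₂/y₁ = ½[√(1 + 8Fr₁²) − 1] = ½[√243.0 − 1] = 7.29.
y₂ = 7.29 × 0.606 = 4.42 m.
V₁ = Fr₁·√(g·y₁) = 5.50×√(9.81×0.606) = 13.4 m/s; q = V₁·y₁ = 8.13 m²/s. V₂ = q/y₂ = 8.13/4.42 = 1.84 m/s. E₁ = y₁ + V₁²/2g = 9.77 m; E₂ = y₂ + V₂²/2g = 4.59 m. ΔE = E₁ − E₂ = 5.18 m.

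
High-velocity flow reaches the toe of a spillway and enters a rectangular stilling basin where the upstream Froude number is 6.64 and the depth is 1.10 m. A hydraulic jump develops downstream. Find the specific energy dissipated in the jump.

Fr₁ = 6.64 (given).
Bélanger equation: y₂/y₁ = ½[√(1 + 8Fr₁²) − 1] = ½[√353.7 − 1] = 8.90.
y₂ = 8.90 × 1.10 = 9.79 m.
V₁ = Fr₁·√(g·y₁) = 6.64×√(9.81×1.10) = 21.8 m/s; q = V₁·y₁ = 24.0 m²/s. V₂ = q/y₂ = 24.0/9.79 = 2.45 m/s. E₁ = y₁ + V₁²/2g = 25.3 m; E₂ = y₂ + V₂²/2g = 10.1 m. ΔE = E₁ − E₂ = 15.2 m.

ΔE = 15.2 m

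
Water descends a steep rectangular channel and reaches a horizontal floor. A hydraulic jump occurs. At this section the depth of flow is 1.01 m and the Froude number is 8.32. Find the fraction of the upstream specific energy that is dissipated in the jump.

ΔE/E₁ = 0.676 (67.6%)

Fr₁ = 8.32 (given).
Sequent-depth ratio: y₂/y₁ = ½[√(1 + 8Fr₁²) − 1] = ½[√554.8 − 1] = 11.3.
y₂ = 11.3 × 1.01 = 11.4 m.
E₁ = y₁(1 + Fr₁²/2) = 1.01×(1 + 8.32²/2) = 36.0 m. ΔE = (y₂ − y₁)³/(4y₁y₂) = 24.3 m. ΔE/E₁ = 24.3/36.0 = 0.676.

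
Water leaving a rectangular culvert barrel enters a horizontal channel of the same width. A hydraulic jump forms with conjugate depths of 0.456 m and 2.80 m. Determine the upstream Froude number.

Fr₁ = 4.68

For a rectangular channel the momentum equation gives q² = ½·g·y₁·y₂·(y₁ + y₂) = ½×9.81×0.456×2.80×3.26 = 20.4.
q = √20.4 = 4.52 m²/s.
V₁ = q/y₁ = 9.90 m/s; Fr₁ = V₁/√(g·y₁) = 4.68.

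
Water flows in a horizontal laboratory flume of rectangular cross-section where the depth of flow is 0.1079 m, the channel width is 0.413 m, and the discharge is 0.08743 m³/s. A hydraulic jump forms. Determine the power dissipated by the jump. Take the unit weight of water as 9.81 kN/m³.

P = 0.01980 kW

q = Q/b = 0.08743/0.413 = 0.2117 m²/s; V₁ = q/y₁ = 1.962 m/s. Fr₁ = V₁/√(g·y₁) = 1.907.
From the momentum equation for a rectangular channel, y₂/y₁ = ½[√(1 + 8Fr₁²) − 1] = ½[√30.092 − 1] = 2.243.
y₂ = 2.243 × 0.1079 = 0.2420 m.
Head loss: ΔE = (y₂ − y₁)³/(4y₁y₂) = (0.2420 − 0.1079)³/(4×0.1079×0.2420) = 0.002412/0.1044 = 0.02309 m.
P = γ·Q·ΔE = 9.81 × 0.08743 × 0.02309 = 0.01980 kW.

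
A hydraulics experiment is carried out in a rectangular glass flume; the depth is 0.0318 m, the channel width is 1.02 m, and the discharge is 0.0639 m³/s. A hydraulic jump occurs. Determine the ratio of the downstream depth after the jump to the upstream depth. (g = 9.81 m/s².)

y₂/y₁ = 4.51

q = Q/b = 0.0639/1.02 = 0.0626 m²/s; V₁ = q/y₁ = 1.97 m/s. Fr₁ = V₁/√(g·y₁) = 3.53.
By Bélanger, y₂/y₁ = ½[√(1 + 8Fr₁²) − 1] = ½[√100.5 − 1] = 4.51.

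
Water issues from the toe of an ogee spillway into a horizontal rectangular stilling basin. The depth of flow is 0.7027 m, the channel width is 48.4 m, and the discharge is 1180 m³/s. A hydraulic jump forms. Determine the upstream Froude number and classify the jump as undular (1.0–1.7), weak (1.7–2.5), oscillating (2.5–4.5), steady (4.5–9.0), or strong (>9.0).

Fr₁ = 13.21; strong jump

q = Q/b = 1180/48.4 = 24.38 m²/s; V₁ = q/y₁ = 34.69 m/s. Fr₁ = V₁/√(g·y₁) = 13.21.
Fr₁ = 13.21 lies in the strong range.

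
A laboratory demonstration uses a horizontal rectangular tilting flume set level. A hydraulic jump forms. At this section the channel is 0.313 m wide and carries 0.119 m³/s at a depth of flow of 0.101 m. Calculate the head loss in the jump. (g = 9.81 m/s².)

ΔE = 0.301 m

q = Q/b = 0.119/0.313 = 0.380 m²/s; V₁ = q/y₁ = 3.76 m/s. Fr₁ = V₁/√(g·y₁) = 3.78.
Conjugate-depth relation: y₂/y₁ = ½[√(1 + 8Fr₁²) − 1] = ½[√115.4 − 1] = 4.87.
y₂ = 4.87 × 0.101 = 0.492 m.
Head loss: ΔE = (y₂ − y₁)³/(4y₁y₂) = (0.492 − 0.101)³/(4×0.101×0.492) = 0.0598/0.199 = 0.301 m.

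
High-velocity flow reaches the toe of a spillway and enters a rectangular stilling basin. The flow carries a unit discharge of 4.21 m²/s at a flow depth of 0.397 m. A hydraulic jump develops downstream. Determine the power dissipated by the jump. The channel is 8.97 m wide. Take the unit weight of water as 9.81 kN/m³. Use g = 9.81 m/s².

V₁ = q/y₁ = 4.21/0.397 = 10.6 m/s. Fr₁ = V₁/√(g·y₁) = 10.6/√(9.81×0.397) = 5.37.
From the momentum equation for a rectangular channel, y₂/y₁ = ½[√(1 + 8Fr₁²) − 1] = ½[√232.0 − 1] = 7.12.
y₂ = 7.12 × 0.397 = 2.82 m.
Head loss: ΔE = (y₂ − y₁)³/(4y₁y₂) = (2.82 − 0.397)³/(4×0.397×2.82) = 14.3/4.49 = 3.19 m.
Q = q·b = 4.21 × 8.97 = 37.8 m³/s. P = γ·Q·ΔE = 9.81 × 37.8 × 3.19 = 1182 kW.

P = 1182 kW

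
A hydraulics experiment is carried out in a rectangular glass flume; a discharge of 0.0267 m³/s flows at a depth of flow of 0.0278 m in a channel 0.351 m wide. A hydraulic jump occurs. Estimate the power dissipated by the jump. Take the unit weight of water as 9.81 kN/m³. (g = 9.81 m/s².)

q = Q/b = 0.0267/0.351 = 0.0761 m²/s; V₁ = q/y₁ = 2.74 m/s. Fr₁ = V₁/√(g·y₁) = 5.24.
Bélanger equation: y₂/y₁ = ½[√(1 + 8Fr₁²) − 1] = ½[√220.6 − 1] = 6.93.
y₂ = 6.93 × 0.0278 = 0.193 m.
V₂ = q/y₂ = 0.0761/0.193 = 0.395 m/s. E₁ = y₁ + V₁²/2g = 0.409 m; E₂ = y₂ + V₂²/2g = 0.201 m. ΔE = E₁ − E₂ = 0.209 m.
P = γ·Q·ΔE = 9.81 × 0.0267 × 0.209 = 0.0547 kW.

P = 0.0547 kW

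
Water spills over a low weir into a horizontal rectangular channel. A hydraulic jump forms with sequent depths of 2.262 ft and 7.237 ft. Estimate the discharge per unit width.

q = 50.04 ft²/s

For a rectangular channel the momentum equation gives q² = ½·g·y₁·y₂·(y₁ + y₂) = ½×32.2×2.262×7.237×9.499 = 2504.
q = √2504 = 50.04 ft²/s.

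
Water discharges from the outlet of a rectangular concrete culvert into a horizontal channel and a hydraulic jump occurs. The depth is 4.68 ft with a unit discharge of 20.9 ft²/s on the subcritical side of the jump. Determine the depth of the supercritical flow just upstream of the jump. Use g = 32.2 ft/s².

V₂ = q/y₂ = 20.9/4.68 = 4.47 ft/s; Fr₂ = V₂/√(g·y₂) = 0.364.
From the momentum equation (using Fr₂), y₁/y₂ = ½[√(1 + 8Fr₂²) − 1] = ½[√2.059 − 1] = 0.217.
y₁ = 0.217 × 4.68 = 1.02 ft.

y₁ = 1.02 ft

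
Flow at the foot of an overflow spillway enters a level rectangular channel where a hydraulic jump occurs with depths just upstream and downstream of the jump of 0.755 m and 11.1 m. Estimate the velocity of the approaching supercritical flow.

For a rectangular channel the momentum equation gives q² = ½·g·y₁·y₂·(y₁ + y₂) = ½×9.81×0.755×11.1×11.9 = 487.
q = √487 = 22.1 m²/s.
V₁ = q/y₁ = 22.1/0.755 = 29.2 m/s.

V₁ = 29.2 m/s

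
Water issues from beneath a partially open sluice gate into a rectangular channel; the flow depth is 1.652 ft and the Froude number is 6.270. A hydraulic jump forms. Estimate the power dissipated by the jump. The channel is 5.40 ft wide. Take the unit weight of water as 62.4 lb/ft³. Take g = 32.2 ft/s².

Fr₁ = 6.270 (given).
Bélanger equation: y₂/y₁ = ½[√(1 + 8Fr₁²) − 1] = ½[√315.50 − 1] = 8.381.
y₂ = 8.381 × 1.652 = 13.85 ft.
Head loss: ΔE = (y₂ − y₁)³/(4y₁y₂) = (13.85 − 1.652)³/(4×1.652×13.85) = 1813/91.49 = 19.82 ft.
V₁ = Fr₁·√(g·y₁) = 6.270×√(32.2×1.652) = 45.73 ft/s; q = V₁·y₁ = 75.55 ft²/s. Q = q·b = 75.55 × 5.40 = 407.9 cfs. P = γ·Q·ΔE/550 = 62.4 × 407.9 × 19.82 / 550 = 917.2 hp.

P = 917.2 hp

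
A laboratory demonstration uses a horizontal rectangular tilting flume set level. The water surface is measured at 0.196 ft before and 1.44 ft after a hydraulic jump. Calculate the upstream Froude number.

Fr₁ = 5.54

For a rectangular channel the momentum equation gives q² = ½·g·y₁·y₂·(y₁ + y₂) = ½×32.2×0.196×1.44×1.64 = 7.43.
q = √7.43 = 2.73 ft²/s.
V₁ = q/y₁ = 13.9 ft/s; Fr₁ = V₁/√(g·y₁) = 5.54.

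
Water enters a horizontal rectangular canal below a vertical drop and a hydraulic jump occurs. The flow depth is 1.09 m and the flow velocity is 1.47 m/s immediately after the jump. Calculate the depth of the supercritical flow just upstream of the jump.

Fr₂ = V₂/√(g·y₂) = 1.47/√(9.81×1.09) = 0.450.
From the momentum equation (using Fr₂), y₁/y₂ = ½[√(1 + 8Fr₂²) − 1] = ½[√2.617 − 1] = 0.309.
y₁ = 0.309 × 1.09 = 0.337 m.

y₁ = 0.337 m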